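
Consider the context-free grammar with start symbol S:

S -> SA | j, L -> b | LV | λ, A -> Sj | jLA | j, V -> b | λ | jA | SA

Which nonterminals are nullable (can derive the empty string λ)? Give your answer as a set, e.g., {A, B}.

Directly nullable (have an ε-rule): {L, V}.
Not nullable: A, S — each has a terminal in every rule's right-hand side or depends on a non-nullable symbol.

{L, V}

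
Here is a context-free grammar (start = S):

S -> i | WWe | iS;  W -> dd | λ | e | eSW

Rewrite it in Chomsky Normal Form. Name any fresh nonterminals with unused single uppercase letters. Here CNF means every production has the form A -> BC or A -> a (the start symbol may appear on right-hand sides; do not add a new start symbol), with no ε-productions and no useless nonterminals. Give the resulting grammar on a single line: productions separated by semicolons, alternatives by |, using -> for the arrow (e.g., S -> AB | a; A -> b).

S -> e | i | BS | WA | WD; A -> e; B -> i; C -> d; D -> WA; E -> SW; W -> e | AE | AS | CC

Nullable: {W}; after ε-elimination: S -> e | i | We | iS | WWe; W -> e | dd | eS | eSW.
No unit productions to eliminate.
TERM: introduce C -> d, A -> e, B -> i and substitute in every rule of length ≥2.
BIN: S -> WWA becomes S -> WD, D -> WA; W -> ASW becomes W -> AE, E -> SW.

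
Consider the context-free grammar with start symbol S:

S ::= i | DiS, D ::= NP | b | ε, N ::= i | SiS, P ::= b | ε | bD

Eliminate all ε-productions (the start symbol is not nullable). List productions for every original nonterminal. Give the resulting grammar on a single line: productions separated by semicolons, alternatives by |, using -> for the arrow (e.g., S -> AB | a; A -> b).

Nullable set: {D, P}.
S -> DiS: D nullable, giving DiS | iS.
Drop D -> ε.
D -> NP: P nullable, giving N | NP.
Drop P -> ε.
P -> bD: D nullable, giving b | bD.
Unchanged (no nullable symbols): S -> i; D -> b; N -> SiS; N -> i; P -> b.

S -> i | iS | DiS; D -> N | b | NP; N -> i | SiS; P -> b | bD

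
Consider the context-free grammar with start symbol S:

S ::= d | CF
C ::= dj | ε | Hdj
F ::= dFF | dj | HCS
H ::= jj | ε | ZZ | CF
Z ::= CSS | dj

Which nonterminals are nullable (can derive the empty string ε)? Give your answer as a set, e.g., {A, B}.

Directly nullable (have an ε-rule): {C, H}.
Not nullable: F, S, Z — each has a terminal in every rule's right-hand side or depends on a non-nullable symbol.

{C, H}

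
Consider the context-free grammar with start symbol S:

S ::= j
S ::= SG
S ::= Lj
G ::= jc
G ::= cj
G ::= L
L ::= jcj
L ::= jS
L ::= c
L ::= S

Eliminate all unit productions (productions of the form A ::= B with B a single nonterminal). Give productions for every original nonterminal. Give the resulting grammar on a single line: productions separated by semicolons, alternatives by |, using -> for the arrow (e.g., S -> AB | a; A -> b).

S -> j | Lj | SG; G -> c | j | Lj | SG | cj | jS | jc | jcj; L -> c | j | Lj | SG | jS | jcj

Unit productions: G->L, L->S.
Unit pairs (A ⇒* B via units): (G,L), (G,S), (L,S).
S: inherits non-unit rules of {S} → Lj | SG | j.
G: inherits non-unit rules of {G, L, S} → Lj | SG | c | cj | j | jS | jc | jcj.
L: inherits non-unit rules of {L, S} → Lj | SG | c | j | jS | jcj.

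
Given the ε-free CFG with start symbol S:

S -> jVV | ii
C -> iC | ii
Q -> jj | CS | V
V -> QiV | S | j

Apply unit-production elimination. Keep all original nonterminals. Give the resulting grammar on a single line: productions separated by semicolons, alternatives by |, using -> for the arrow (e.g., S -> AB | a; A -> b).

Unit productions: Q->V, V->S.
Unit pairs (A ⇒* B via units): (Q,S), (Q,V), (V,S).
S: inherits non-unit rules of {S} → ii | jVV.
C: inherits non-unit rules of {C} → iC | ii.
Q: inherits non-unit rules of {Q, S, V} → CS | QiV | ii | j | jVV | jj.
V: inherits non-unit rules of {S, V} → QiV | ii | j | jVV.

S -> ii | jVV; C -> iC | ii; Q -> j | CS | ii | jj | QiV | jVV; V -> j | ii | QiV | jVV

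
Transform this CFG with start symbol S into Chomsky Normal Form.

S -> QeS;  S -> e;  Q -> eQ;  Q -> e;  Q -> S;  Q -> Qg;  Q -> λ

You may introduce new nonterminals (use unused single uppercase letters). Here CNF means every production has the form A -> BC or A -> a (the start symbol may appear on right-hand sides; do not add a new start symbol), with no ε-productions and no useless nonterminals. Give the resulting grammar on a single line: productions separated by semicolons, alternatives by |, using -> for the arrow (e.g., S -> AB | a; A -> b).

Nullable: {Q}; after ε-elimination: S -> e | eS | QeS; Q -> S | e | g | Qg | eQ.
After unit-elimination: S -> e | eS | QeS; Q -> e | g | Qg | eQ | eS | QeS.
TERM: introduce A -> e, B -> g and substitute in every rule of length ≥2.
BIN: Q -> QAS becomes Q -> QC, C -> AS; S -> QAS becomes S -> QD, D -> AS.

S -> e | AS | QD; A -> e; B -> g; C -> AS; D -> AS; Q -> e | g | AQ | AS | QB | QC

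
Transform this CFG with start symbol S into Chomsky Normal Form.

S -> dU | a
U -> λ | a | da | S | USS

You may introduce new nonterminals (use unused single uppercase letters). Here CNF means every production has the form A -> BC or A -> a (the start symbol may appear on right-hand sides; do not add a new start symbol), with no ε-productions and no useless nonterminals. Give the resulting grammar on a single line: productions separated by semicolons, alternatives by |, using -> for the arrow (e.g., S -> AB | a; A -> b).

Nullable: {U}; after ε-elimination: S -> a | d | dU; U -> S | a | SS | da | USS.
After unit-elimination: S -> a | d | dU; U -> a | d | SS | dU | da | USS.
TERM: introduce B -> a, A -> d and substitute in every rule of length ≥2.
BIN: U -> USS becomes U -> UC, C -> SS.

S -> a | d | AU; A -> d; B -> a; C -> SS; U -> a | d | AB | AU | SS | UC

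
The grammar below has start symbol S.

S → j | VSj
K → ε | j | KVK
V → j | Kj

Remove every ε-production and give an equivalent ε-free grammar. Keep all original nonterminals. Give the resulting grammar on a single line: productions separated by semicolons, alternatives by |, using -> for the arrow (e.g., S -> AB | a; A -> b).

S -> j | VSj; K -> V | j | KV | VK | KVK; V -> j | Kj

Nullable set: {K}.
Drop K -> ε.
K -> KVK: K, K nullable, giving KV | KVK | V | VK.
V -> Kj: K nullable, giving Kj | j.
Unchanged (no nullable symbols): S -> VSj; S -> j; K -> j; V -> j.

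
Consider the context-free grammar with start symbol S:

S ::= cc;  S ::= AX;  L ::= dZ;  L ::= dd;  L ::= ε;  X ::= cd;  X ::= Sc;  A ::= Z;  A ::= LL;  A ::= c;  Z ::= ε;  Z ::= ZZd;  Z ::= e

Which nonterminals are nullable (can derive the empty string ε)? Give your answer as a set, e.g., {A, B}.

{A, L, Z}

Directly nullable (have an ε-rule): {L, Z}.
A is nullable via A -> Z (every symbol on the right is already known nullable).
Not nullable: S, X — each has a terminal in every rule's right-hand side or depends on a non-nullable symbol.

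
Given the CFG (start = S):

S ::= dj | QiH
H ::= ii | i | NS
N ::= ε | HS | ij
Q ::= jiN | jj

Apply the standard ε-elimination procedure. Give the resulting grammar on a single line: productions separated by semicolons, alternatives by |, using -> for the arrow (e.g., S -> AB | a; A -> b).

Nullable set: {N}.
H -> NS: N nullable, giving NS | S.
Drop N -> ε.
Q -> jiN: N nullable, giving ji | jiN.
Unchanged (no nullable symbols): S -> QiH; S -> dj; H -> i; H -> ii; N -> HS; N -> ij; Q -> jj.

S -> dj | QiH; H -> S | i | NS | ii; N -> HS | ij; Q -> ji | jj | jiN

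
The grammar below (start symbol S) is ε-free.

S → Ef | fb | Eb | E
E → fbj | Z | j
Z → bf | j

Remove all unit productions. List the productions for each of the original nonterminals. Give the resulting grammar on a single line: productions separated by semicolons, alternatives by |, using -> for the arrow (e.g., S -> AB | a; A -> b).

S -> j | Eb | Ef | bf | fb | fbj; E -> j | bf | fbj; Z -> j | bf

Unit productions: E->Z, S->E.
Unit pairs (A ⇒* B via units): (E,Z), (S,E), (S,Z).
S: inherits non-unit rules of {E, S, Z} → Eb | Ef | bf | fb | fbj | j.
E: inherits non-unit rules of {E, Z} → bf | fbj | j.
Z: inherits non-unit rules of {Z} → bf | j.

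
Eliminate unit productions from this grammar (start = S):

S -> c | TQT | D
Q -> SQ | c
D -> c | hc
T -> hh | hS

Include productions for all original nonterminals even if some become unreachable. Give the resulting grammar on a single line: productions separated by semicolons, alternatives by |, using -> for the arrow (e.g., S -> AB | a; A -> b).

Unit productions: S->D.
Unit pairs (A ⇒* B via units): (S,D).
S: inherits non-unit rules of {D, S} → TQT | c | hc.
D: inherits non-unit rules of {D} → c | hc.
Q: inherits non-unit rules of {Q} → SQ | c.
T: inherits non-unit rules of {T} → hS | hh.

S -> c | hc | TQT; D -> c | hc; Q -> c | SQ; T -> hS | hh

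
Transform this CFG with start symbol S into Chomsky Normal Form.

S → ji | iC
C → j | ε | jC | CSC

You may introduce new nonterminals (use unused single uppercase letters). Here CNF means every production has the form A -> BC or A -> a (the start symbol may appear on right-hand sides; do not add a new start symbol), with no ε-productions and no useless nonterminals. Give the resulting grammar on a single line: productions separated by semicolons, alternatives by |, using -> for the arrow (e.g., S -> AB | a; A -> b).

Nullable: {C}; after ε-elimination: S -> i | iC | ji; C -> S | j | CS | SC | jC | CSC.
After unit-elimination: S -> i | iC | ji; C -> i | j | CS | SC | iC | jC | ji | CSC.
TERM: introduce A -> i, B -> j and substitute in every rule of length ≥2.
BIN: C -> CSC becomes C -> CD, D -> SC.

S -> i | AC | BA; A -> i; B -> j; C -> i | j | AC | BA | BC | CD | CS | SC; D -> SC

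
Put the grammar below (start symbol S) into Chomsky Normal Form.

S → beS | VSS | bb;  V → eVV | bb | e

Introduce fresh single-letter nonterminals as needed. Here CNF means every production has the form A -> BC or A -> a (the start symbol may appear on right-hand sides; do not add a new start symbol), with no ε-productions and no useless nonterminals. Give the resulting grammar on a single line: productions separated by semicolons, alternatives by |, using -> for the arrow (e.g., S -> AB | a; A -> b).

No ε-productions.
No unit productions to eliminate.
TERM: introduce A -> b, B -> e and substitute in every rule of length ≥2.
BIN: S -> ABS becomes S -> AC, C -> BS; S -> VSS becomes S -> VD, D -> SS; V -> BVV becomes V -> BE, E -> VV.

S -> AA | AC | VD; A -> b; B -> e; C -> BS; D -> SS; E -> VV; V -> e | AA | BE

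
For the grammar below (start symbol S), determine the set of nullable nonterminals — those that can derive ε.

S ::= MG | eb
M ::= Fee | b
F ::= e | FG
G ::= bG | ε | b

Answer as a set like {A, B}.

{G}

Directly nullable (have an ε-rule): {G}.
Not nullable: F, M, S — each has a terminal in every rule's right-hand side or depends on a non-nullable symbol.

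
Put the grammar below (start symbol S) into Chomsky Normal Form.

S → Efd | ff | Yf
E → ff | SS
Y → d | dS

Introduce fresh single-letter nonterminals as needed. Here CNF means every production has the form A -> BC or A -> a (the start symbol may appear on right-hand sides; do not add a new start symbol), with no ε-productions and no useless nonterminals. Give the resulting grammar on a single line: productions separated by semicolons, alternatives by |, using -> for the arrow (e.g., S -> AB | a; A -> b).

No ε-productions.
No unit productions to eliminate.
TERM: introduce B -> d, A -> f and substitute in every rule of length ≥2.
BIN: S -> EAB becomes S -> EC, C -> AB.

S -> AA | EC | YA; A -> f; B -> d; C -> AB; E -> AA | SS; Y -> d | BS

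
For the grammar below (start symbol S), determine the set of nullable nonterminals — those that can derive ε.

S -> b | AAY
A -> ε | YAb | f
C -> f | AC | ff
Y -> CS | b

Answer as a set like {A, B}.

{A}

Directly nullable (have an ε-rule): {A}.
Not nullable: C, S, Y — each has a terminal in every rule's right-hand side or depends on a non-nullable symbol.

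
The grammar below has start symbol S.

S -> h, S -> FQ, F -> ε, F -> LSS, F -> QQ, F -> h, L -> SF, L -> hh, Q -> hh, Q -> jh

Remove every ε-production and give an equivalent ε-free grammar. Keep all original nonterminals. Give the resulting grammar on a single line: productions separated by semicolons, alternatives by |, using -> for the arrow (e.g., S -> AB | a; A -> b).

S -> Q | h | FQ; F -> h | QQ | LSS; L -> S | SF | hh; Q -> hh | jh

Nullable set: {F}.
S -> FQ: F nullable, giving FQ | Q.
Drop F -> ε.
L -> SF: F nullable, giving S | SF.
Unchanged (no nullable symbols): S -> h; F -> LSS; F -> QQ; F -> h; L -> hh; Q -> hh; Q -> jh.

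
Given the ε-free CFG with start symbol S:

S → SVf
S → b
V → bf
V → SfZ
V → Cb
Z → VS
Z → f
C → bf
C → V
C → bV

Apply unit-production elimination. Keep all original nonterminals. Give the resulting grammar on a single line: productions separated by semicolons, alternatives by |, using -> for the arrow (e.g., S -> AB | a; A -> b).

S -> b | SVf; C -> Cb | bV | bf | SfZ; V -> Cb | bf | SfZ; Z -> f | VS

Unit productions: C->V.
Unit pairs (A ⇒* B via units): (C,V).
S: inherits non-unit rules of {S} → SVf | b.
C: inherits non-unit rules of {C, V} → Cb | SfZ | bV | bf.
V: inherits non-unit rules of {V} → Cb | SfZ | bf.
Z: inherits non-unit rules of {Z} → VS | f.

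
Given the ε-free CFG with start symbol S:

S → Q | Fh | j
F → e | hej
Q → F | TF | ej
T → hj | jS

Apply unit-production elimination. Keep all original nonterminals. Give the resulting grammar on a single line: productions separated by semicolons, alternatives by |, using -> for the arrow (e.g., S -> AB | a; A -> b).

Unit productions: Q->F, S->Q.
Unit pairs (A ⇒* B via units): (Q,F), (S,F), (S,Q).
S: inherits non-unit rules of {F, Q, S} → Fh | TF | e | ej | hej | j.
F: inherits non-unit rules of {F} → e | hej.
Q: inherits non-unit rules of {F, Q} → TF | e | ej | hej.
T: inherits non-unit rules of {T} → hj | jS.

S -> e | j | Fh | TF | ej | hej; F -> e | hej; Q -> e | TF | ej | hej; T -> hj | jS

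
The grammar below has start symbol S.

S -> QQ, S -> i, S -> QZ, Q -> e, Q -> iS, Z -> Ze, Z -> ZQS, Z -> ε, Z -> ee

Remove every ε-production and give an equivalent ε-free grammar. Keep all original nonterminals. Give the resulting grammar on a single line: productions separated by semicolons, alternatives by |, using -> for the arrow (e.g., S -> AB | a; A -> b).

S -> Q | i | QQ | QZ; Q -> e | iS; Z -> e | QS | Ze | ee | ZQS

Nullable set: {Z}.
S -> QZ: Z nullable, giving Q | QZ.
Drop Z -> ε.
Z -> ZQS: Z nullable, giving QS | ZQS.
Z -> Ze: Z nullable, giving Ze | e.
Unchanged (no nullable symbols): S -> QQ; S -> i; Q -> e; Q -> iS; Z -> ee.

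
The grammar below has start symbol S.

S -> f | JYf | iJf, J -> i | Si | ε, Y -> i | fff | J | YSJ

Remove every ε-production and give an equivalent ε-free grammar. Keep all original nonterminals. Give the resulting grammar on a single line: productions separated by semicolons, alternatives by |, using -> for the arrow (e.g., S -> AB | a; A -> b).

Nullable set: {J, Y}.
S -> JYf: J, Y nullable, giving JYf | Jf | Yf | f.
S -> iJf: J nullable, giving iJf | if.
Drop J -> ε.
Y -> J: J nullable, giving J.
Y -> YSJ: Y, J nullable, giving S | SJ | YS | YSJ.
Unchanged (no nullable symbols): S -> f; J -> Si; J -> i; Y -> fff; Y -> i.

S -> f | Jf | Yf | if | JYf | iJf; J -> i | Si; Y -> J | S | i | SJ | YS | YSJ | fff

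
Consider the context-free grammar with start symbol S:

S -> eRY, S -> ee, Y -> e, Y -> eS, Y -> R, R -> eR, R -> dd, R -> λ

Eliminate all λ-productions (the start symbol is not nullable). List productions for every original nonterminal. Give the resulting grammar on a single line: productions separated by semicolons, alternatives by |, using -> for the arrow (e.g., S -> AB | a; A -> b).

S -> e | eR | eY | ee | eRY; R -> e | dd | eR; Y -> R | e | eS

Nullable set: {R, Y}.
S -> eRY: R, Y nullable, giving e | eR | eRY | eY.
Drop R -> λ.
R -> eR: R nullable, giving e | eR.
Y -> R: R nullable, giving R.
Unchanged (no nullable symbols): S -> ee; R -> dd; Y -> e; Y -> eS.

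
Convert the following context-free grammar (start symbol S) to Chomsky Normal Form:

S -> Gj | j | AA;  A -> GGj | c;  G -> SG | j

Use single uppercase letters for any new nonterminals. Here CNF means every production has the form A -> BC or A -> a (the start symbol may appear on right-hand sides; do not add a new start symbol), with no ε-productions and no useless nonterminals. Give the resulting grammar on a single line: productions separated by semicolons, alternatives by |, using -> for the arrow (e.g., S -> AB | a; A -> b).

No ε-productions.
No unit productions to eliminate.
TERM: introduce B -> j and substitute in every rule of length ≥2.
BIN: A -> GGB becomes A -> GC, C -> GB.

S -> j | AA | GB; A -> c | GC; B -> j; C -> GB; G -> j | SG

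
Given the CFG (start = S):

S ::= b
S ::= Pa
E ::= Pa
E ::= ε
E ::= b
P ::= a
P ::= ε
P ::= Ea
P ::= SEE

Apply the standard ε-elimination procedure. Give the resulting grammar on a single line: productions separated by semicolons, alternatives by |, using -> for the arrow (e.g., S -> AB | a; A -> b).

S -> a | b | Pa; E -> a | b | Pa; P -> S | a | Ea | SE | SEE

Nullable set: {E, P}.
S -> Pa: P nullable, giving Pa | a.
Drop E -> ε.
E -> Pa: P nullable, giving Pa | a.
Drop P -> ε.
P -> Ea: E nullable, giving Ea | a.
P -> SEE: E, E nullable, giving S | SE | SEE.
Unchanged (no nullable symbols): S -> b; E -> b; P -> a.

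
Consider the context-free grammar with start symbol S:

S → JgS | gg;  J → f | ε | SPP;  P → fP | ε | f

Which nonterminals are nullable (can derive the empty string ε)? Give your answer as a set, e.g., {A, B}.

{J, P}

Directly nullable (have an ε-rule): {J, P}.
Not nullable: S — each has a terminal in every rule's right-hand side or depends on a non-nullable symbol.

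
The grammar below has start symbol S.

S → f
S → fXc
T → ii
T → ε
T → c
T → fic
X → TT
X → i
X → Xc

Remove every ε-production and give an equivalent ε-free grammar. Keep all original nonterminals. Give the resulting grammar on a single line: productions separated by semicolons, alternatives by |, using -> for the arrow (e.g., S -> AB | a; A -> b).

S -> f | fc | fXc; T -> c | ii | fic; X -> T | c | i | TT | Xc

Nullable set: {T, X}.
S -> fXc: X nullable, giving fXc | fc.
Drop T -> ε.
X -> TT: T, T nullable, giving T | TT.
X -> Xc: X nullable, giving Xc | c.
Unchanged (no nullable symbols): S -> f; T -> c; T -> fic; T -> ii; X -> i.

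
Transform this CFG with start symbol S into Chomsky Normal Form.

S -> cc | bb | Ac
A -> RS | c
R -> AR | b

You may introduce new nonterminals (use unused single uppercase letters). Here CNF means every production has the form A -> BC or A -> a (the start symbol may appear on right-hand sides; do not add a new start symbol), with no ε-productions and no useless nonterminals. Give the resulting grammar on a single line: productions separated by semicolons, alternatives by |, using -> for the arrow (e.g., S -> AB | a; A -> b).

No ε-productions.
No unit productions to eliminate.
TERM: introduce C -> b, B -> c and substitute in every rule of length ≥2.

S -> AB | BB | CC; A -> c | RS; B -> c; C -> b; R -> b | AR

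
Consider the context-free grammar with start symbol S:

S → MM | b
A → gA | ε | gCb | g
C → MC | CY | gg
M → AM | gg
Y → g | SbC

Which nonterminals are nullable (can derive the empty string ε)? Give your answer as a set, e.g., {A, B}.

Directly nullable (have an ε-rule): {A}.
Not nullable: C, M, S, Y — each has a terminal in every rule's right-hand side or depends on a non-nullable symbol.

{A}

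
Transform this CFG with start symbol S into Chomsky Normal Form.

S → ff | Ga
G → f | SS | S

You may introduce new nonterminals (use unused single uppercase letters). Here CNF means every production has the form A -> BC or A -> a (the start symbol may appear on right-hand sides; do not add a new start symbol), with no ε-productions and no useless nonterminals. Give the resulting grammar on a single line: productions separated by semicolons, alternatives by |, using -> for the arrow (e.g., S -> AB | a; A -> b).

S -> BB | GA; A -> a; B -> f; G -> f | BB | GA | SS

No ε-productions.
After unit-elimination: S -> Ga | ff; G -> f | Ga | SS | ff.
TERM: introduce A -> a, B -> f and substitute in every rule of length ≥2.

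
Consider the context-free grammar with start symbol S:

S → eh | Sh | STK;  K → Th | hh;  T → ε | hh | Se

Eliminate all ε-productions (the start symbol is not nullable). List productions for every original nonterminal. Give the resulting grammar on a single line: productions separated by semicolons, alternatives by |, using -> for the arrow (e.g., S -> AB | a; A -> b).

S -> SK | Sh | eh | STK; K -> h | Th | hh; T -> Se | hh

Nullable set: {T}.
S -> STK: T nullable, giving SK | STK.
K -> Th: T nullable, giving Th | h.
Drop T -> ε.
Unchanged (no nullable symbols): S -> Sh; S -> eh; K -> hh; T -> Se; T -> hh.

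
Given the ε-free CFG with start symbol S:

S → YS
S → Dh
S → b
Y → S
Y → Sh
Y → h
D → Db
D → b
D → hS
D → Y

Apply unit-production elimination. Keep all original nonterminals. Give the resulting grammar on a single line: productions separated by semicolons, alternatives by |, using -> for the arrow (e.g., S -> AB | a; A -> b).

Unit productions: D->Y, Y->S.
Unit pairs (A ⇒* B via units): (D,S), (D,Y), (Y,S).
S: inherits non-unit rules of {S} → Dh | YS | b.
D: inherits non-unit rules of {D, S, Y} → Db | Dh | Sh | YS | b | h | hS.
Y: inherits non-unit rules of {S, Y} → Dh | Sh | YS | b | h.

S -> b | Dh | YS; D -> b | h | Db | Dh | Sh | YS | hS; Y -> b | h | Dh | Sh | YS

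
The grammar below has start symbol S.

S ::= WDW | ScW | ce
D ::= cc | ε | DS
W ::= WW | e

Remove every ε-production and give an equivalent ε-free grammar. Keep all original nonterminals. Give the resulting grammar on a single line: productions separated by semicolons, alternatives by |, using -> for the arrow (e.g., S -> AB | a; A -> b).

S -> WW | ce | ScW | WDW; D -> S | DS | cc; W -> e | WW

Nullable set: {D}.
S -> WDW: D nullable, giving WDW | WW.
Drop D -> ε.
D -> DS: D nullable, giving DS | S.
Unchanged (no nullable symbols): S -> ScW; S -> ce; D -> cc; W -> WW; W -> e.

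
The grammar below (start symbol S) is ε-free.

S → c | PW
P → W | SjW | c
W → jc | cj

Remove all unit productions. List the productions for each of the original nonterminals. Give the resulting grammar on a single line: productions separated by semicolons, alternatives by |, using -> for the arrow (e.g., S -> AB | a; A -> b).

S -> c | PW; P -> c | cj | jc | SjW; W -> cj | jc

Unit productions: P->W.
Unit pairs (A ⇒* B via units): (P,W).
S: inherits non-unit rules of {S} → PW | c.
P: inherits non-unit rules of {P, W} → SjW | c | cj | jc.
W: inherits non-unit rules of {W} → cj | jc.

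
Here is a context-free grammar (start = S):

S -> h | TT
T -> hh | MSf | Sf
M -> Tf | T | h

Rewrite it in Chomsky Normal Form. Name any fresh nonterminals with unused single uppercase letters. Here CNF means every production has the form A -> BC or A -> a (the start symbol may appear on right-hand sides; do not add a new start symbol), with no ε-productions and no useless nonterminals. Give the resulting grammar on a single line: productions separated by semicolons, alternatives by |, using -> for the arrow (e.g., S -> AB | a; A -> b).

S -> h | TT; A -> f; B -> h; C -> SA; D -> SA; M -> h | BB | MC | SA | TA; T -> BB | MD | SA

No ε-productions.
After unit-elimination: S -> h | TT; M -> h | Sf | Tf | hh | MSf; T -> Sf | hh | MSf.
TERM: introduce A -> f, B -> h and substitute in every rule of length ≥2.
BIN: M -> MSA becomes M -> MC, C -> SA; T -> MSA becomes T -> MD, D -> SA.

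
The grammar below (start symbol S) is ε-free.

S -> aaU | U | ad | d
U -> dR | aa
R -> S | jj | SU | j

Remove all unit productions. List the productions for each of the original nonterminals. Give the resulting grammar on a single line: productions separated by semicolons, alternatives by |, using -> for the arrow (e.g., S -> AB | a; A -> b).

Unit productions: R->S, S->U.
Unit pairs (A ⇒* B via units): (R,S), (R,U), (S,U).
S: inherits non-unit rules of {S, U} → aa | aaU | ad | d | dR.
R: inherits non-unit rules of {R, S, U} → SU | aa | aaU | ad | d | dR | j | jj.
U: inherits non-unit rules of {U} → aa | dR.

S -> d | aa | ad | dR | aaU; R -> d | j | SU | aa | ad | dR | jj | aaU; U -> aa | dR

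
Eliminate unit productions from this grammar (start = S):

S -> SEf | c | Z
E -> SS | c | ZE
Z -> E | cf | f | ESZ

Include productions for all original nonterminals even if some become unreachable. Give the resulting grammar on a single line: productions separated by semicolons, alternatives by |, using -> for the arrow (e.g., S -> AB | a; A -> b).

Unit productions: S->Z, Z->E.
Unit pairs (A ⇒* B via units): (S,E), (S,Z), (Z,E).
S: inherits non-unit rules of {E, S, Z} → ESZ | SEf | SS | ZE | c | cf | f.
E: inherits non-unit rules of {E} → SS | ZE | c.
Z: inherits non-unit rules of {E, Z} → ESZ | SS | ZE | c | cf | f.

S -> c | f | SS | ZE | cf | ESZ | SEf; E -> c | SS | ZE; Z -> c | f | SS | ZE | cf | ESZ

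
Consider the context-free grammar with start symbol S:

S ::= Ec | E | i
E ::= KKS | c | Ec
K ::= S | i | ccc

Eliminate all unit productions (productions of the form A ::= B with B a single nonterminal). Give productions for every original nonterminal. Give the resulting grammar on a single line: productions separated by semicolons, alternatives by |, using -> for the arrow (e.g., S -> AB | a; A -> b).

Unit productions: K->S, S->E.
Unit pairs (A ⇒* B via units): (K,E), (K,S), (S,E).
S: inherits non-unit rules of {E, S} → Ec | KKS | c | i.
E: inherits non-unit rules of {E} → Ec | KKS | c.
K: inherits non-unit rules of {E, K, S} → Ec | KKS | c | ccc | i.

S -> c | i | Ec | KKS; E -> c | Ec | KKS; K -> c | i | Ec | KKS | ccc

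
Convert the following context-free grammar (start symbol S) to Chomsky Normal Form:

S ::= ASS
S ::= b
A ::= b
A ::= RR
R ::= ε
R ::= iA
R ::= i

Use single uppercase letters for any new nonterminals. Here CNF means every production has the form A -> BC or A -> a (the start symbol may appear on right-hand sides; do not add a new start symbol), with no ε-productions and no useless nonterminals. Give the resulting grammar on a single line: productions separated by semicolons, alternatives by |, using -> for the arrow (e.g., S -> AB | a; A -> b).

Nullable: {A, R}; after ε-elimination: S -> b | SS | ASS; A -> R | b | RR; R -> i | iA.
After unit-elimination: S -> b | SS | ASS; A -> b | i | RR | iA; R -> i | iA.
TERM: introduce B -> i and substitute in every rule of length ≥2.
BIN: S -> ASS becomes S -> AC, C -> SS.

S -> b | AC | SS; A -> b | i | BA | RR; B -> i; C -> SS; R -> i | BA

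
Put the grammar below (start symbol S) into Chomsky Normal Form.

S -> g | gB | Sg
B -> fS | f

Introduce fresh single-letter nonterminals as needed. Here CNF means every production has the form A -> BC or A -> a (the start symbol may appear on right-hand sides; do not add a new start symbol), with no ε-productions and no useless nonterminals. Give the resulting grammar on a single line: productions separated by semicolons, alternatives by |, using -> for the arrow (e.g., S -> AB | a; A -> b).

S -> g | CB | SC; A -> f; B -> f | AS; C -> g

No ε-productions.
No unit productions to eliminate.
TERM: introduce A -> f, C -> g and substitute in every rule of length ≥2.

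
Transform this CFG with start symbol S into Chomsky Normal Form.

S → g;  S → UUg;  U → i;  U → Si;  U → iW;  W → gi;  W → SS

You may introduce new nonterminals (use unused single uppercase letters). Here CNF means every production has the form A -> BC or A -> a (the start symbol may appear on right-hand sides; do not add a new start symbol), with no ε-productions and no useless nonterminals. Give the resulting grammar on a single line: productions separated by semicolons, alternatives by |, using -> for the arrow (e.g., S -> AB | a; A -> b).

S -> g | UC; A -> g; B -> i; C -> UA; U -> i | BW | SB; W -> AB | SS

No ε-productions.
No unit productions to eliminate.
TERM: introduce A -> g, B -> i and substitute in every rule of length ≥2.
BIN: S -> UUA becomes S -> UC, C -> UA.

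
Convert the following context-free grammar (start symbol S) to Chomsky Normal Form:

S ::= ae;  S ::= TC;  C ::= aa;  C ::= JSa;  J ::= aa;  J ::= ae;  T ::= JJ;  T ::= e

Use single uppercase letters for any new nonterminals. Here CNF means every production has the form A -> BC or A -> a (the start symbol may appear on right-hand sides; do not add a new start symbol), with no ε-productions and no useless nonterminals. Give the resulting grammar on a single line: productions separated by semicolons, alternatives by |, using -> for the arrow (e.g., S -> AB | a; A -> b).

No ε-productions.
No unit productions to eliminate.
TERM: introduce A -> a, B -> e and substitute in every rule of length ≥2.
BIN: C -> JSA becomes C -> JD, D -> SA.

S -> AB | TC; A -> a; B -> e; C -> AA | JD; D -> SA; J -> AA | AB; T -> e | JJ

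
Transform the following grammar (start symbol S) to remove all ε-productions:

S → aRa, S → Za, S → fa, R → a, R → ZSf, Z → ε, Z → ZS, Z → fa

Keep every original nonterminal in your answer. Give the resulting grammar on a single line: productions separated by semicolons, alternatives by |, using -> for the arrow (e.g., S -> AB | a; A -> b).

Nullable set: {Z}.
S -> Za: Z nullable, giving Za | a.
R -> ZSf: Z nullable, giving Sf | ZSf.
Drop Z -> ε.
Z -> ZS: Z nullable, giving S | ZS.
Unchanged (no nullable symbols): S -> aRa; S -> fa; R -> a; Z -> fa.

S -> a | Za | fa | aRa; R -> a | Sf | ZSf; Z -> S | ZS | fa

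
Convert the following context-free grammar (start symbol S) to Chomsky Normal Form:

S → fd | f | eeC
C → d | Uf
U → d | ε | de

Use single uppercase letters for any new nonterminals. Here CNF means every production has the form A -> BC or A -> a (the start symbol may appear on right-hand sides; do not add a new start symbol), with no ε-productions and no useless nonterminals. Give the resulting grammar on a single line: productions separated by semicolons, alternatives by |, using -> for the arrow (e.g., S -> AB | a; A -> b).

S -> f | AD | BE; A -> f; B -> e; C -> d | f | UA; D -> d; E -> BC; U -> d | DB

Nullable: {U}; after ε-elimination: S -> f | fd | eeC; C -> d | f | Uf; U -> d | de.
No unit productions to eliminate.
TERM: introduce D -> d, B -> e, A -> f and substitute in every rule of length ≥2.
BIN: S -> BBC becomes S -> BE, E -> BC.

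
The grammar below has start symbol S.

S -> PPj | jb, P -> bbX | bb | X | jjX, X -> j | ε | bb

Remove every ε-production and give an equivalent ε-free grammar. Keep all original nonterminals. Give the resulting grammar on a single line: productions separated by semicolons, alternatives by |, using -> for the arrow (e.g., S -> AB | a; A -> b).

Nullable set: {P, X}.
S -> PPj: P, P nullable, giving PPj | Pj | j.
P -> X: X nullable, giving X.
P -> bbX: X nullable, giving bb | bbX.
P -> jjX: X nullable, giving jj | jjX.
Drop X -> ε.
Unchanged (no nullable symbols): S -> jb; P -> bb; X -> bb; X -> j.

S -> j | Pj | jb | PPj; P -> X | bb | jj | bbX | jjX; X -> j | bb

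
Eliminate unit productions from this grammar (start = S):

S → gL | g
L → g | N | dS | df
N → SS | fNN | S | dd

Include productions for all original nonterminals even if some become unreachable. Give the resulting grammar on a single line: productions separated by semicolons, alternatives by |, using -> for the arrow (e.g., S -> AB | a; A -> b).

S -> g | gL; L -> g | SS | dS | dd | df | gL | fNN; N -> g | SS | dd | gL | fNN

Unit productions: L->N, N->S.
Unit pairs (A ⇒* B via units): (L,N), (L,S), (N,S).
S: inherits non-unit rules of {S} → g | gL.
L: inherits non-unit rules of {L, N, S} → SS | dS | dd | df | fNN | g | gL.
N: inherits non-unit rules of {N, S} → SS | dd | fNN | g | gL.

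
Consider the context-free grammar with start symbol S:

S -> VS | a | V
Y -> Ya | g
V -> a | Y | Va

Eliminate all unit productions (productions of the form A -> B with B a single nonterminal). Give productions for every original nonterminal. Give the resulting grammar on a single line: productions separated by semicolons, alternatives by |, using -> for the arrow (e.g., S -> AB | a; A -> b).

S -> a | g | VS | Va | Ya; V -> a | g | Va | Ya; Y -> g | Ya

Unit productions: S->V, V->Y.
Unit pairs (A ⇒* B via units): (S,V), (S,Y), (V,Y).
S: inherits non-unit rules of {S, V, Y} → VS | Va | Ya | a | g.
V: inherits non-unit rules of {V, Y} → Va | Ya | a | g.
Y: inherits non-unit rules of {Y} → Ya | g.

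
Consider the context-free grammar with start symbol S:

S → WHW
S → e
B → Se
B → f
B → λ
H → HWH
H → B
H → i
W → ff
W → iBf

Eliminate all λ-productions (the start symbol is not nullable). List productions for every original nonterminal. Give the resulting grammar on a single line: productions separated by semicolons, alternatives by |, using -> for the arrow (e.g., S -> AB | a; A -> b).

Nullable set: {B, H}.
S -> WHW: H nullable, giving WHW | WW.
Drop B -> λ.
H -> B: B nullable, giving B.
H -> HWH: H, H nullable, giving HW | HWH | W | WH.
W -> iBf: B nullable, giving iBf | if.
Unchanged (no nullable symbols): S -> e; B -> Se; B -> f; H -> i; W -> ff.

S -> e | WW | WHW; B -> f | Se; H -> B | W | i | HW | WH | HWH; W -> ff | if | iBf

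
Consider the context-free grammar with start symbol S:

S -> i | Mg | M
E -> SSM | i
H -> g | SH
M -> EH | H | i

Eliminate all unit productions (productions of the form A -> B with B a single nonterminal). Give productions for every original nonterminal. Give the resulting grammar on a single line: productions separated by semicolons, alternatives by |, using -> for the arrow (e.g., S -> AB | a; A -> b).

Unit productions: M->H, S->M.
Unit pairs (A ⇒* B via units): (M,H), (S,H), (S,M).
S: inherits non-unit rules of {H, M, S} → EH | Mg | SH | g | i.
E: inherits non-unit rules of {E} → SSM | i.
H: inherits non-unit rules of {H} → SH | g.
M: inherits non-unit rules of {H, M} → EH | SH | g | i.

S -> g | i | EH | Mg | SH; E -> i | SSM; H -> g | SH; M -> g | i | EH | SH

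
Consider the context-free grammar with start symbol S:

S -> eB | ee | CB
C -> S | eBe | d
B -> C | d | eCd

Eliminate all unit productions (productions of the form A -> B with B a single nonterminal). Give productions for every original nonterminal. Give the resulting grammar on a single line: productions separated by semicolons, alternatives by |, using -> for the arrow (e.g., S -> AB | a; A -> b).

Unit productions: B->C, C->S.
Unit pairs (A ⇒* B via units): (B,C), (B,S), (C,S).
S: inherits non-unit rules of {S} → CB | eB | ee.
B: inherits non-unit rules of {B, C, S} → CB | d | eB | eBe | eCd | ee.
C: inherits non-unit rules of {C, S} → CB | d | eB | eBe | ee.

S -> CB | eB | ee; B -> d | CB | eB | ee | eBe | eCd; C -> d | CB | eB | ee | eBe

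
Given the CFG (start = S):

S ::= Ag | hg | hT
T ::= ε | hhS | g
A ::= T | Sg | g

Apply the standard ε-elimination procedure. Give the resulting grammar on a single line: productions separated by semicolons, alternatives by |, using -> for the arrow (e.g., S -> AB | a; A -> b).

Nullable set: {A, T}.
S -> Ag: A nullable, giving Ag | g.
S -> hT: T nullable, giving h | hT.
A -> T: T nullable, giving T.
Drop T -> ε.
Unchanged (no nullable symbols): S -> hg; A -> Sg; A -> g; T -> g; T -> hhS.

S -> g | h | Ag | hT | hg; A -> T | g | Sg; T -> g | hhS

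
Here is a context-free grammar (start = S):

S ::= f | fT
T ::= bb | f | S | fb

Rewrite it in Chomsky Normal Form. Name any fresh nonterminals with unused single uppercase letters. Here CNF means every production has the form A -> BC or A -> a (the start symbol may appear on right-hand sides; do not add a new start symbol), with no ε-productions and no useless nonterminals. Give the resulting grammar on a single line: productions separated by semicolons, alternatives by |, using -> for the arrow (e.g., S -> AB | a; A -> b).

No ε-productions.
After unit-elimination: S -> f | fT; T -> f | bb | fT | fb.
TERM: introduce B -> b, A -> f and substitute in every rule of length ≥2.

S -> f | AT; A -> f; B -> b; T -> f | AB | AT | BB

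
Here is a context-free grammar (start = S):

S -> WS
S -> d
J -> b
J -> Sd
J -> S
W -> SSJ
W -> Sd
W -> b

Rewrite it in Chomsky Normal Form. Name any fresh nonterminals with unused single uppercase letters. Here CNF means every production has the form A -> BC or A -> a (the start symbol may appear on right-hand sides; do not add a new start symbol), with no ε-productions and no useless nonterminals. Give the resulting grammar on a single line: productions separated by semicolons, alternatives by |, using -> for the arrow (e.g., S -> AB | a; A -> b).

No ε-productions.
After unit-elimination: S -> d | WS; J -> b | d | Sd | WS; W -> b | Sd | SSJ.
TERM: introduce A -> d and substitute in every rule of length ≥2.
BIN: W -> SSJ becomes W -> SB, B -> SJ.

S -> d | WS; A -> d; B -> SJ; J -> b | d | SA | WS; W -> b | SA | SB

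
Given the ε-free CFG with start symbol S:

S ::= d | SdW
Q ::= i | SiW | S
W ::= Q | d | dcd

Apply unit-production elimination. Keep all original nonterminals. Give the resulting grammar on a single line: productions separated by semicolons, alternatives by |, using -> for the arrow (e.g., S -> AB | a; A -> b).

S -> d | SdW; Q -> d | i | SdW | SiW; W -> d | i | SdW | SiW | dcd

Unit productions: Q->S, W->Q.
Unit pairs (A ⇒* B via units): (Q,S), (W,Q), (W,S).
S: inherits non-unit rules of {S} → SdW | d.
Q: inherits non-unit rules of {Q, S} → SdW | SiW | d | i.
W: inherits non-unit rules of {Q, S, W} → SdW | SiW | d | dcd | i.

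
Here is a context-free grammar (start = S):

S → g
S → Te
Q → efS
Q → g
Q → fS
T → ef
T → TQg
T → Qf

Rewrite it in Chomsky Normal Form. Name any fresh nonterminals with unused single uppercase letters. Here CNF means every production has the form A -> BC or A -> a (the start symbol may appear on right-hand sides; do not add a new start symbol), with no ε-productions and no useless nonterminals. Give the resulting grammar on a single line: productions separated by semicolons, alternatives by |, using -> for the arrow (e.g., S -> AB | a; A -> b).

No ε-productions.
No unit productions to eliminate.
TERM: introduce A -> e, B -> f, C -> g and substitute in every rule of length ≥2.
BIN: Q -> ABS becomes Q -> AD, D -> BS; T -> TQC becomes T -> TE, E -> QC.

S -> g | TA; A -> e; B -> f; C -> g; D -> BS; E -> QC; Q -> g | AD | BS; T -> AB | QB | TE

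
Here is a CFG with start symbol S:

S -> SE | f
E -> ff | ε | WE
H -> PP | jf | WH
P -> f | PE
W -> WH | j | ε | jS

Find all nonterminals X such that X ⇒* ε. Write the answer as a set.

Directly nullable (have an ε-rule): {E, W}.
Not nullable: H, P, S — each has a terminal in every rule's right-hand side or depends on a non-nullable symbol.

{E, W}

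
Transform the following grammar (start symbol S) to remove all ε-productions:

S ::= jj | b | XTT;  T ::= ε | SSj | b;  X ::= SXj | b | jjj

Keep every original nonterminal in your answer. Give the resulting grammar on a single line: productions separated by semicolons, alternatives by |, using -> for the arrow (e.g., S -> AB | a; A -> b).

S -> X | b | XT | jj | XTT; T -> b | SSj; X -> b | SXj | jjj

Nullable set: {T}.
S -> XTT: T, T nullable, giving X | XT | XTT.
Drop T -> ε.
Unchanged (no nullable symbols): S -> b; S -> jj; T -> SSj; T -> b; X -> SXj; X -> b; X -> jjj.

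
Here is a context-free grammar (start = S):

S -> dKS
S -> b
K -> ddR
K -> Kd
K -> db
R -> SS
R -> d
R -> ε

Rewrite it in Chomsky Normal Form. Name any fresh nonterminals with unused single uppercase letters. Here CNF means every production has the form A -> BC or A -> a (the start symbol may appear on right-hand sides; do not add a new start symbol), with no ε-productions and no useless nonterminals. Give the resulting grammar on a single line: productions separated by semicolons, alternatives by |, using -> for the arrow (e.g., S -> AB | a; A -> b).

S -> b | AD; A -> d; B -> b; C -> AR; D -> KS; K -> AA | AB | AC | KA; R -> d | SS

Nullable: {R}; after ε-elimination: S -> b | dKS; K -> Kd | db | dd | ddR; R -> d | SS.
No unit productions to eliminate.
TERM: introduce B -> b, A -> d and substitute in every rule of length ≥2.
BIN: K -> AAR becomes K -> AC, C -> AR; S -> AKS becomes S -> AD, D -> KS.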